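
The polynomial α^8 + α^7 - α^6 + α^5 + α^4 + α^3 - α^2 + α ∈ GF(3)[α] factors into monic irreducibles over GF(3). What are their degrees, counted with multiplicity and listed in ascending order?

Write f(α) = α^8 + α^7 - α^6 + α^5 + α^4 + α^3 - α^2 + α.
Roots in GF(3): f(0) = 0 → root; f(1) = 1; f(2) = 2.
Linear factors from roots: (α).
Complete factorization: f(α) = (α)·(α^2 + α - 1)·(α^2 - α - 1)·(α^3 + α^2 - α + 1).
Factor degrees with multiplicity: 1 + 2 + 2 + 3 = 8.

1, 2, 2, 3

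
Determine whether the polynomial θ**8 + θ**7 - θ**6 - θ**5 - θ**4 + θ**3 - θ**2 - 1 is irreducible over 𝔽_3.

Write g(θ) = θ**8 + θ**7 - θ**6 - θ**5 - θ**4 + θ**3 - θ**2 - 1.
Check for roots in 𝔽_3: g(0) = 2; g(1) = 1; g(2) = 2.
No roots, so no linear factors.
Monic irreducibles of degree 2 over GF(3): θ**2 + 1, θ**2 + θ - 1, θ**2 - θ - 1.
None of them divide g (all give nonzero remainder).
Degree-3 irreducible divisors: test the 8 monic irreducibles of degree 3 over GF(3).
None of them divide g (all give nonzero remainder).
Degree-4 irreducible divisors: test the 18 monic irreducibles of degree 4 over GF(3).
None of them divide g (all give nonzero remainder).
No irreducible factor of degree ≤ 4 exists, so g is irreducible over GF(3).

Yes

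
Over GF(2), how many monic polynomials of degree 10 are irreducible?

99

By the necklace-counting formula, N_2(10) = (1/10) Σ_{d|10} μ(10/d)·2^d.
Divisors of 10: 1, 2, 5, 10; μ(10/d) for each: 1, -1, -1, 1.
Σ = 2^1 − 2^2 − 2^5 + 2^10 = 990.
N = 990/10 = 99.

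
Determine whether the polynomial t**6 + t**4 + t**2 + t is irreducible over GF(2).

Write g(t) = t**6 + t**4 + t**2 + t.
Check for roots in GF(2): g(0) = 0 → root; g(1) = 0 → root.
g(0) = 0, so (t) divides g(t); g is reducible.

No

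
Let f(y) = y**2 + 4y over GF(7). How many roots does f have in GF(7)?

2

Evaluate at each of the 7 elements of GF(7):
f(0) = 0 → root; f(1) = 5; f(2) = 5; f(3) = 0 → root; f(4) = 4; f(5) = 3; f(6) = 4.
Roots: {0, 3}.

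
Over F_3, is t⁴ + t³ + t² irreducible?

Write h(t) = t⁴ + t³ + t².
Check for roots in F_3: h(0) = 0 → root; h(1) = 0 → root; h(2) = 1.
h(0) = 0, so (t) divides h(t); h is reducible.

No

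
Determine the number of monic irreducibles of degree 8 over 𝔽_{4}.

The number of monic irreducibles of degree 8 over GF(4) is (1/8)·Σ_{d∣8} μ(8/d) 4^d.
Divisors of 8: 1, 2, 4, 8; μ(8/d) for each: 0, 0, -1, 1.
Σ = − 4^4 + 4^8 = 65280.
N = 65280/8 = 8160.

8160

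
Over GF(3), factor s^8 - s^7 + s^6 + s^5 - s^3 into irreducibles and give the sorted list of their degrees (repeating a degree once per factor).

Write g(s) = s^8 - s^7 + s^6 + s^5 - s^3.
Roots in GF(3): g(0) = 0 → root; g(1) = 1; g(2) = 0 → root.
Linear factors from roots: (s), (s + 1).
Complete factorization: g(s) = (s + 1)·(s)^3·(s^2 + 1)·(s^2 + s - 1).
Factor degrees with multiplicity: 1 + 1 + 1 + 1 + 2 + 2 = 8.

1, 1, 1, 1, 2, 2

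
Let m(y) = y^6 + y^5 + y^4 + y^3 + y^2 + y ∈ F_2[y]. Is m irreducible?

Check for roots in F_2: m(0) = 0 → root; m(1) = 0 → root.
m(0) = 0, so (y) divides m(y); m is reducible.

No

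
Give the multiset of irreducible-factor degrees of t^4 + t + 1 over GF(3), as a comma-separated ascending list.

1, 3

Write h(t) = t^4 + t + 1.
Roots in GF(3): h(0) = 1; h(1) = 0 → root; h(2) = 1.
Linear factors from roots: (t - 1).
Complete factorization: h(t) = (t - 1)·(t^3 + t^2 + t - 1).
Factor degrees with multiplicity: 1 + 3 = 4.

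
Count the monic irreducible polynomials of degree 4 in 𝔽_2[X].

3

By the necklace-counting formula, N_2(4) = (1/4) Σ_{d|4} μ(4/d)·2^d.
Divisors of 4: 1, 2, 4; μ(4/d) for each: 0, -1, 1.
Σ = − 2^2 + 2^4 = 12.
N = 12/4 = 3.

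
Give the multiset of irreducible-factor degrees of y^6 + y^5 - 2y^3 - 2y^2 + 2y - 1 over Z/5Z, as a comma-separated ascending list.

Write g(y) = y^6 + y^5 - 2y^3 - 2y^2 + 2y - 1.
Roots in Z/5Z: g(0) = 4; g(1) = 4; g(2) = 0 → root; g(3) = 0 → root; g(4) = 2.
Linear factors from roots: (y - 2), (y + 2).
Complete factorization: g(y) = (y + 2)·(y - 2)·(y^2 + 2)·(y^2 + y + 2).
Factor degrees with multiplicity: 1 + 1 + 2 + 2 = 6.

1, 1, 2, 2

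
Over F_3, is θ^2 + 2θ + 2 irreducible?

Yes

Write m(θ) = θ^2 + 2θ + 2.
Check for roots in F_3: m(0) = 2; m(1) = 2; m(2) = 1.
No roots. A degree-2 polynomial over a field with no linear factor is irreducible.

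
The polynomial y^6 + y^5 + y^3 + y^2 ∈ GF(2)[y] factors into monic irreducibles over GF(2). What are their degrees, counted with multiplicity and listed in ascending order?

1, 1, 1, 1, 2

Write g(y) = y^6 + y^5 + y^3 + y^2.
Roots in GF(2): g(0) = 0 → root; g(1) = 0 → root.
Linear factors from roots: (y), (y + 1).
Complete factorization: g(y) = (y)^2·(y + 1)^2·(y^2 + y + 1).
Factor degrees with multiplicity: 1 + 1 + 1 + 1 + 2 = 6.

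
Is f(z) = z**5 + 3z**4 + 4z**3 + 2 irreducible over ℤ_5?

No

Check for roots in ℤ_5: f(0) = 2; f(1) = 0 → root; f(2) = 4; f(3) = 1; f(4) = 0 → root.
f(1) = 0, so (z − 1) divides f(z); f is reducible.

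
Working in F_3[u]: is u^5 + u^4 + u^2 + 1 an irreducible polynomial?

Yes

Write h(u) = u^5 + u^4 + u^2 + 1.
Check for roots in F_3: h(0) = 1; h(1) = 1; h(2) = 2.
No roots, so no linear factors.
Monic irreducibles of degree 2 over GF(3): u^2 + 1, u^2 + u + 2, u^2 + 2u + 2.
None of them divide h (all give nonzero remainder).
No irreducible factor of degree ≤ 2 exists, so h is irreducible over GF(3).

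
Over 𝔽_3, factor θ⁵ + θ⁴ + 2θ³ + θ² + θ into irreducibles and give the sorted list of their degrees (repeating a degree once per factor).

1, 1, 1, 2

Write g(θ) = θ⁵ + θ⁴ + 2θ³ + θ² + θ.
Roots in 𝔽_3: g(0) = 0 → root; g(1) = 0 → root; g(2) = 1.
Linear factors from roots: (θ), (θ + 2).
Complete factorization: g(θ) = (θ)·(θ + 2)^2·(θ² + 1).
Factor degrees with multiplicity: 1 + 1 + 1 + 2 = 5.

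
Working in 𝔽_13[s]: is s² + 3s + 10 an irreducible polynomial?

Write g(s) = s² + 3s + 10.
Check each element of 𝔽_13 for a root: g(0)=10, g(1)=1, g(2)=7, g(3)=2, g(4)=12, g(5)=11, g(6)=12, g(7)=2, g(8)=7, g(9)=1, g(10)=10, g(11)=8, g(12)=8.
No roots. A degree-2 polynomial over a field with no linear factor is irreducible.

Yes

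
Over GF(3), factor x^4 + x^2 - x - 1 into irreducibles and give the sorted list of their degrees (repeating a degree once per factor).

Write f(x) = x^4 + x^2 - x - 1.
Roots in GF(3): f(0) = 2; f(1) = 0 → root; f(2) = 2.
Linear factors from roots: (x - 1).
Complete factorization: f(x) = (x - 1)·(x^3 + x^2 - x + 1).
Factor degrees with multiplicity: 1 + 3 = 4.

1, 3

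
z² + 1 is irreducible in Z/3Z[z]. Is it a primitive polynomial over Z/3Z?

No

Write f(z) = z² + 1.
|GF(3^2)^×| = 3^2 − 1 = 8. Prime factorization: 8 = 2^3.
f is primitive ⇔ z has order 8 in GF(3)[z]/(f), i.e. z^(8/q) ≠ 1 for each prime q | 8.
z^(4) mod f = 1
Since z^(4) = 1, the order of z divides 4 < 8; not primitive.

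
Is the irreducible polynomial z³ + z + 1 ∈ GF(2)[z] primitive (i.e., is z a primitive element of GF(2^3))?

Yes

Write f(z) = z³ + z + 1.
|GF(2^3)^×| = 2^3 − 1 = 7. Prime factorization: 7 = 7.
f is primitive ⇔ z has order 7 in GF(2)[z]/(f), i.e. z^(7/q) ≠ 1 for each prime q | 7.
z^(1) mod f = z.
None equal 1, so z has full order 7; f is primitive.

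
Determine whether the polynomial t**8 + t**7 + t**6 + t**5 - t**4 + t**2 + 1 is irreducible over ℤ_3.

Write f(t) = t**8 + t**7 + t**6 + t**5 - t**4 + t**2 + 1.
Check for roots in ℤ_3: f(0) = 1; f(1) = 2; f(2) = 1.
No roots, so no linear factors.
Monic irreducibles of degree 2 over GF(3): t**2 + 1, t**2 + t - 1, t**2 - t - 1.
None of them divide f (all give nonzero remainder).
Degree-3 irreducible divisors: test the 8 monic irreducibles of degree 3 over GF(3).
None of them divide f (all give nonzero remainder).
Degree-4 irreducible divisors: test the 18 monic irreducibles of degree 4 over GF(3).
None of them divide f (all give nonzero remainder).
No irreducible factor of degree ≤ 4 exists, so f is irreducible over GF(3).

Yes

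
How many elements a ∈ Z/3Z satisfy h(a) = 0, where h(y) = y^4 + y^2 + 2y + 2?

Evaluate at each of the 3 elements of Z/3Z:
h(0) = 2; h(1) = 0 → root; h(2) = 2.
Roots: {1}.

1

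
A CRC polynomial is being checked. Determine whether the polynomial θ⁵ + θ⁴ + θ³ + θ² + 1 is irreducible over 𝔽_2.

Yes

Write m(θ) = θ⁵ + θ⁴ + θ³ + θ² + 1.
Check for roots in 𝔽_2: m(0) = 1; m(1) = 1.
No roots, so no linear factors.
Monic irreducibles of degree 2 over GF(2): θ² + θ + 1.
None of them divide m (all give nonzero remainder).
No irreducible factor of degree ≤ 2 exists, so m is irreducible over GF(2).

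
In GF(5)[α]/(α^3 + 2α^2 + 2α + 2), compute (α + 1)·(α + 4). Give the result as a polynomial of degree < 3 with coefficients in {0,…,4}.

Multiply in GF(5)[α]: (α + 1)·(α + 4) = α^2 + 4.
Reduced: α^2 + 4.

α^2 + 4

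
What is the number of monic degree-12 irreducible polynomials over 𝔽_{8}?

By the necklace-counting formula, N_8(12) = (1/12) Σ_{d|12} μ(12/d)·8^d.
Divisors of 12: 1, 2, 3, 4, 6, 12; μ(12/d) for each: 0, 1, 0, -1, -1, 1.
Σ = 8^2 − 8^4 − 8^6 + 8^12 = 68719210560.
N = 68719210560/12 = 5726600880.

5726600880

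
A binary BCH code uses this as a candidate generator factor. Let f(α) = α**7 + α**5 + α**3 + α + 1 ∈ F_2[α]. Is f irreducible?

Check for roots in F_2: f(0) = 1; f(1) = 1.
No roots, so no linear factors.
Monic irreducibles of degree 2 over GF(2): α**2 + α + 1.
None of them divide f (all give nonzero remainder).
Monic irreducibles of degree 3 over GF(2): α**3 + α + 1, α**3 + α**2 + 1.
None of them divide f (all give nonzero remainder).
No irreducible factor of degree ≤ 3 exists, so f is irreducible over GF(2).

Yes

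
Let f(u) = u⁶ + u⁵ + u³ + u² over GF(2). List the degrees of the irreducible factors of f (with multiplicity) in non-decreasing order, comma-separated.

Roots in GF(2): f(0) = 0 → root; f(1) = 0 → root.
Linear factors from roots: (u), (u + 1).
Complete factorization: f(u) = (u)^2·(u + 1)^2·(u² + u + 1).
Factor degrees with multiplicity: 1 + 1 + 1 + 1 + 2 = 6.

1, 1, 1, 1, 2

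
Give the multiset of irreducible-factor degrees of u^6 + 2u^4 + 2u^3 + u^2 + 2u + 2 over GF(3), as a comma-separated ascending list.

6

Write f(u) = u^6 + 2u^4 + 2u^3 + u^2 + 2u + 2.
Roots in GF(3): f(0) = 2; f(1) = 1; f(2) = 2.
Complete factorization: f(u) = (u^6 + 2u^4 + 2u^3 + u^2 + 2u + 2).
Factor degrees with multiplicity: 6 = 6.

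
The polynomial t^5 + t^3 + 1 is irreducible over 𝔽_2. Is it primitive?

Yes

Write f(t) = t^5 + t^3 + 1.
|GF(2^5)^×| = 2^5 − 1 = 31. Prime factorization: 31 = 31.
f is primitive ⇔ t has order 31 in GF(2)[t]/(f), i.e. t^(31/q) ≠ 1 for each prime q | 31.
t^(1) mod f = t.
None equal 1, so t has full order 31; f is primitive.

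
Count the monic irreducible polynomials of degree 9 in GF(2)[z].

56

The number of monic irreducibles of degree 9 over GF(2) is (1/9)·Σ_{d∣9} μ(9/d) 2^d.
Divisors of 9: 1, 3, 9; μ(9/d) for each: 0, -1, 1.
Σ = − 2^3 + 2^9 = 504.
N = 504/9 = 56.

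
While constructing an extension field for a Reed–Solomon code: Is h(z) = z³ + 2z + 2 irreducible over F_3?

Yes

Check for roots in F_3: h(0) = 2; h(1) = 2; h(2) = 2.
No roots. A degree-3 polynomial over a field with no linear factor is irreducible.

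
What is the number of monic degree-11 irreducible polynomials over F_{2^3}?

780903144

x^(8^11) − x is the product of all monic irreducibles of degree dividing 11; Möbius inversion gives N = (1/11) Σ μ(11/d)·8^d.
Divisors of 11: 1, 11; μ(11/d) for each: -1, 1.
Σ = − 8^1 + 8^11 = 8589934584.
N = 8589934584/11 = 780903144.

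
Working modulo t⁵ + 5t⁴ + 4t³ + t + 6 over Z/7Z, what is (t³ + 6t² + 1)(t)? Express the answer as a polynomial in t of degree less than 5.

Multiply in Z/7Z[t]: (t³ + 6t² + 1)·(t) = t⁴ + 6t³ + t.
Reduced: t⁴ + 6t³ + t.

t^4 + 6t^3 + t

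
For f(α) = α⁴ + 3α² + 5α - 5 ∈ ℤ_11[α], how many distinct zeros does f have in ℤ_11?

3

Evaluate at each of the 11 elements of ℤ_11:
f(0) = 6; f(1) = 4; f(2) = 0 → root; f(3) = 8; f(4) = 0 → root; f(5) = 5; f(6) = 10; f(7) = 4; f(8) = 0 → root; f(9) = 2; f(10) = 5.
Roots: {2, 4, 8}.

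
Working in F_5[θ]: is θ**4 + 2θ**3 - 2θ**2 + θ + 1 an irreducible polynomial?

Yes

Write g(θ) = θ**4 + 2θ**3 - 2θ**2 + θ + 1.
Check for roots in F_5: g(0) = 1; g(1) = 3; g(2) = 2; g(3) = 1; g(4) = 2.
No roots, so no linear factors.
Degree-2 irreducible divisors: test the 10 monic irreducibles of degree 2 over GF(5).
None of them divide g (all give nonzero remainder).
No irreducible factor of degree ≤ 2 exists, so g is irreducible over GF(5).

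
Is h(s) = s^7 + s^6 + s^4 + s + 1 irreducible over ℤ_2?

Check for roots in ℤ_2: h(0) = 1; h(1) = 1.
No roots, so no linear factors.
Monic irreducibles of degree 2 over GF(2): s^2 + s + 1.
None of them divide h (all give nonzero remainder).
Monic irreducibles of degree 3 over GF(2): s^3 + s + 1, s^3 + s^2 + 1.
None of them divide h (all give nonzero remainder).
No irreducible factor of degree ≤ 3 exists, so h is irreducible over GF(2).

Yes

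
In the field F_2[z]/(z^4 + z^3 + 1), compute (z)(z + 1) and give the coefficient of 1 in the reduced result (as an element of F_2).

0

Multiply in F_2[z]: (z)·(z + 1) = z^2 + z.
Reduced: z^2 + z.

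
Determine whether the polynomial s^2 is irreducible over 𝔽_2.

Write f(s) = s^2.
Check for roots in 𝔽_2: f(0) = 0 → root; f(1) = 1.
f(0) = 0, so (s) divides f(s); f is reducible.

No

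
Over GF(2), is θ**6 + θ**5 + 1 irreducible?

Write m(θ) = θ**6 + θ**5 + 1.
Check for roots in GF(2): m(0) = 1; m(1) = 1.
No roots, so no linear factors.
Monic irreducibles of degree 2 over GF(2): θ**2 + θ + 1.
None of them divide m (all give nonzero remainder).
Monic irreducibles of degree 3 over GF(2): θ**3 + θ + 1, θ**3 + θ**2 + 1.
None of them divide m (all give nonzero remainder).
No irreducible factor of degree ≤ 3 exists, so m is irreducible over GF(2).

Yes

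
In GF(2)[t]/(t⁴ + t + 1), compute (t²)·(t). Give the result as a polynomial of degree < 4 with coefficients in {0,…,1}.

t^3

Multiply in GF(2)[t]: (t²)·(t) = t³.
Reduced: t³.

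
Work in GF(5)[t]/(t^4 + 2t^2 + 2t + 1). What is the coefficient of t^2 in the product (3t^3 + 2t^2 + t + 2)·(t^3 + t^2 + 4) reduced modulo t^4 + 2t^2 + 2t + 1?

Multiply in GF(5)[t]: (3t^3 + 2t^2 + t + 2)·(t^3 + t^2 + 4) = 3t^6 + 3t^4 + 4t + 3.
Reduce using t^4 ≡ 3t^2 + 3t + 4 (mod t^4 + 2t^2 + 2t + 1).
Reduced: 4t^3 + 3t^2 + 1.

3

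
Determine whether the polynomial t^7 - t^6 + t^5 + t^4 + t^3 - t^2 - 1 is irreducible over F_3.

Write g(t) = t^7 - t^6 + t^5 + t^4 + t^3 - t^2 - 1.
Check for roots in F_3: g(0) = 2; g(1) = 1; g(2) = 1.
No roots, so no linear factors.
Monic irreducibles of degree 2 over GF(3): t^2 + 1, t^2 + t - 1, t^2 - t - 1.
None of them divide g (all give nonzero remainder).
Degree-3 irreducible divisors: test the 8 monic irreducibles of degree 3 over GF(3).
None of them divide g (all give nonzero remainder).
No irreducible factor of degree ≤ 3 exists, so g is irreducible over GF(3).

Yes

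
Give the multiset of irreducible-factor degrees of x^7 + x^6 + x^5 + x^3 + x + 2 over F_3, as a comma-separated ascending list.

7

Write h(x) = x^7 + x^6 + x^5 + x^3 + x + 2.
Roots in F_3: h(0) = 2; h(1) = 1; h(2) = 2.
Complete factorization: h(x) = (x^7 + x^6 + x^5 + x^3 + x + 2).
Factor degrees with multiplicity: 7 = 7.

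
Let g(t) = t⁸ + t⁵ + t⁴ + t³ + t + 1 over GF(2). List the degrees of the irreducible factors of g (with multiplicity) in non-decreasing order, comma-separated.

Roots in GF(2): g(0) = 1; g(1) = 0 → root.
Linear factors from roots: (t + 1).
Complete factorization: g(t) = (t + 1)·(t² + t + 1)^2·(t³ + t² + 1).
Factor degrees with multiplicity: 1 + 2 + 2 + 3 = 8.

1, 2, 2, 3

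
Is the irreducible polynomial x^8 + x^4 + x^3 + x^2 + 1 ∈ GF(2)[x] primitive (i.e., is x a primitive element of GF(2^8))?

Yes

Write f(x) = x^8 + x^4 + x^3 + x^2 + 1.
|GF(2^8)^×| = 2^8 − 1 = 255. Prime factorization: 255 = 3·5·17.
f is primitive ⇔ x has order 255 in GF(2)[x]/(f), i.e. x^(255/q) ≠ 1 for each prime q | 255.
x^(85) mod f = x^7 + x^6 + x^4 + x^2 + x.
x^(51) mod f = x^3 + x.
x^(15) mod f = x^5 + x^2 + x.
None equal 1, so x has full order 255; f is primitive.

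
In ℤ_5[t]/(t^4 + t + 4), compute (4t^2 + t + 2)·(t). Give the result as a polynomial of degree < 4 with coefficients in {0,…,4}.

Multiply in ℤ_5[t]: (4t^2 + t + 2)·(t) = 4t^3 + t^2 + 2t.
Reduced: 4t^3 + t^2 + 2t.

4t^3 + t^2 + 2t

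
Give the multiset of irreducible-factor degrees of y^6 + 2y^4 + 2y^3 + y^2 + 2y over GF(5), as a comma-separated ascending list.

Write f(y) = y^6 + 2y^4 + 2y^3 + y^2 + 2y.
Roots in GF(5): f(0) = 0 → root; f(1) = 3; f(2) = 0 → root; f(3) = 0 → root; f(4) = 0 → root.
Linear factors from roots: (y), (y - 2), (y + 2), (y + 1).
Complete factorization: f(y) = (y)·(y + 1)·(y + 2)·(y - 2)·(y^2 - y + 2).
Factor degrees with multiplicity: 1 + 1 + 1 + 1 + 2 = 6.

1, 1, 1, 1, 2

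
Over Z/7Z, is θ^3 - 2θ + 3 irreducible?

No

Write h(θ) = θ^3 - 2θ + 3.
Check for roots in Z/7Z: h(0) = 3; h(1) = 2; h(2) = 0 → root; h(3) = 3; h(4) = 3; h(5) = 6; h(6) = 4.
h(2) = 0, so (θ − 2) divides h(θ); h is reducible.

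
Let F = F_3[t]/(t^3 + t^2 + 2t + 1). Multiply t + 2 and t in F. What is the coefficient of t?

2

Multiply in F_3[t]: (t + 2)·(t) = t^2 + 2t.
Reduced: t^2 + 2t.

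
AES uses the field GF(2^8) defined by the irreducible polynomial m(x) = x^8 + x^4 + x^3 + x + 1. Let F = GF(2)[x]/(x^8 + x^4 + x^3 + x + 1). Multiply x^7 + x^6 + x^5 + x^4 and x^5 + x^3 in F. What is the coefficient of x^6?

Multiply in GF(2)[x]: (x^7 + x^6 + x^5 + x^4)·(x^5 + x^3) = x^12 + x^11 + x^8 + x^7.
Reduce using x^8 ≡ x^4 + x^3 + x + 1 (mod x^8 + x^4 + x^3 + x + 1).
Reduced: x^7 + x^6 + x^5 + x^3.

1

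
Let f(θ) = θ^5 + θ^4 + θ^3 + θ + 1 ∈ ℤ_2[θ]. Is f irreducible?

Yes

Check for roots in ℤ_2: f(0) = 1; f(1) = 1.
No roots, so no linear factors.
Monic irreducibles of degree 2 over GF(2): θ^2 + θ + 1.
None of them divide f (all give nonzero remainder).
No irreducible factor of degree ≤ 2 exists, so f is irreducible over GF(2).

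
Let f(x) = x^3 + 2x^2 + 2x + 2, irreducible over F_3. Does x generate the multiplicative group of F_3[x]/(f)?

No

|GF(3^3)^×| = 3^3 − 1 = 26. Prime factorization: 26 = 2·13.
f is primitive ⇔ x has order 26 in GF(3)[x]/(f), i.e. x^(26/q) ≠ 1 for each prime q | 26.
x^(13) mod f = 1
x^(2) mod f = x^2.
Since x^(13) = 1, the order of x divides 13 < 26; not primitive.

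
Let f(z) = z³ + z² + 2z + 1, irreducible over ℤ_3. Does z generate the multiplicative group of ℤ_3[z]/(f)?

Yes

|GF(3^3)^×| = 3^3 − 1 = 26. Prime factorization: 26 = 2·13.
f is primitive ⇔ z has order 26 in GF(3)[z]/(f), i.e. z^(26/q) ≠ 1 for each prime q | 26.
z^(13) mod f = 2.
z^(2) mod f = z².
None equal 1, so z has full order 26; f is primitive.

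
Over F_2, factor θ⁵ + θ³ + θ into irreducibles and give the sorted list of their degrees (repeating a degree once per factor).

Write f(θ) = θ⁵ + θ³ + θ.
Roots in F_2: f(0) = 0 → root; f(1) = 1.
Linear factors from roots: (θ).
Complete factorization: f(θ) = (θ)·(θ² + θ + 1)^2.
Factor degrees with multiplicity: 1 + 2 + 2 = 5.

1, 2, 2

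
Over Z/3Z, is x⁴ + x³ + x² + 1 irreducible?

Yes

Write g(x) = x⁴ + x³ + x² + 1.
Check for roots in Z/3Z: g(0) = 1; g(1) = 1; g(2) = 2.
No roots, so no linear factors.
Monic irreducibles of degree 2 over GF(3): x² + 1, x² + x + 2, x² + 2x + 2.
None of them divide g (all give nonzero remainder).
No irreducible factor of degree ≤ 2 exists, so g is irreducible over GF(3).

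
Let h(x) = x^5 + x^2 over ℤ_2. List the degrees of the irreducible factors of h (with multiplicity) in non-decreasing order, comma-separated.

Roots in ℤ_2: h(0) = 0 → root; h(1) = 0 → root.
Linear factors from roots: (x), (x + 1).
Complete factorization: h(x) = (x + 1)·(x)^2·(x^2 + x + 1).
Factor degrees with multiplicity: 1 + 1 + 1 + 2 = 5.

1, 1, 1, 2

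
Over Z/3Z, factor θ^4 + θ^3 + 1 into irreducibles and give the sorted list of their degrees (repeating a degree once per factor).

1, 3

Write g(θ) = θ^4 + θ^3 + 1.
Roots in Z/3Z: g(0) = 1; g(1) = 0 → root; g(2) = 1.
Linear factors from roots: (θ + 2).
Complete factorization: g(θ) = (θ + 2)·(θ^3 + 2θ^2 + 2θ + 2).
Factor degrees with multiplicity: 1 + 3 = 4.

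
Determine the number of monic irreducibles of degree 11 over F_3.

By the necklace-counting formula, N_3(11) = (1/11) Σ_{d|11} μ(11/d)·3^d.
Divisors of 11: 1, 11; μ(11/d) for each: -1, 1.
Σ = − 3^1 + 3^11 = 177144.
N = 177144/11 = 16104.

16104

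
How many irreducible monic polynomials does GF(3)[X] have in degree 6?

x^(3^6) − x is the product of all monic irreducibles of degree dividing 6; Möbius inversion gives N = (1/6) Σ μ(6/d)·3^d.
Divisors of 6: 1, 2, 3, 6; μ(6/d) for each: 1, -1, -1, 1.
Σ = 3^1 − 3^2 − 3^3 + 3^6 = 696.
N = 696/6 = 116.

116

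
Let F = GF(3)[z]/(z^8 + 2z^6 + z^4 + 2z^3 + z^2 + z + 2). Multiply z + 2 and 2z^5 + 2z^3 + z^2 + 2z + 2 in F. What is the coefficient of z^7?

0

Multiply in GF(3)[z]: (z + 2)·(2z^5 + 2z^3 + z^2 + 2z + 2) = 2z^6 + z^5 + 2z^4 + 2z^3 + z^2 + 1.
Reduced: 2z^6 + z^5 + 2z^4 + 2z^3 + z^2 + 1.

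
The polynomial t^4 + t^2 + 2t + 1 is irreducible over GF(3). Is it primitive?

Write f(t) = t^4 + t^2 + 2t + 1.
|GF(3^4)^×| = 3^4 − 1 = 80. Prime factorization: 80 = 2^4·5.
f is primitive ⇔ t has order 80 in GF(3)[t]/(f), i.e. t^(80/q) ≠ 1 for each prime q | 80.
t^(40) mod f = 1
t^(16) mod f = 2t^3 + 2.
Since t^(40) = 1, the order of t divides 40 < 80; not primitive.

No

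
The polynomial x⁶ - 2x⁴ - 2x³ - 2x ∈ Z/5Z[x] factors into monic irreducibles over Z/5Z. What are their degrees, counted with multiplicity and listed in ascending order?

1, 1, 1, 3

Write g(x) = x⁶ - 2x⁴ - 2x³ - 2x.
Roots in Z/5Z: g(0) = 0 → root; g(1) = 0 → root; g(2) = 2; g(3) = 2; g(4) = 3.
Linear factors from roots: (x), (x - 1).
Complete factorization: g(x) = (x)·(x - 1)^2·(x³ + 2x² + x - 2).
Factor degrees with multiplicity: 1 + 1 + 1 + 3 = 6.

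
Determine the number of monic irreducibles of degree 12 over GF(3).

By the necklace-counting formula, N_3(12) = (1/12) Σ_{d|12} μ(12/d)·3^d.
Divisors of 12: 1, 2, 3, 4, 6, 12; μ(12/d) for each: 0, 1, 0, -1, -1, 1.
Σ = 3^2 − 3^4 − 3^6 + 3^12 = 530640.
N = 530640/12 = 44220.

44220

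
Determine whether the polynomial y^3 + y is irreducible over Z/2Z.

No

Write P(y) = y^3 + y.
Check for roots in Z/2Z: P(0) = 0 → root; P(1) = 0 → root.
P(0) = 0, so (y) divides P(y); P is reducible.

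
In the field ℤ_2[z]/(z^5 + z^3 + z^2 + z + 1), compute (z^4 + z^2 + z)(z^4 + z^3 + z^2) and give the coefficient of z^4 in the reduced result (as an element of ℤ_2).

1

Multiply in ℤ_2[z]: (z^4 + z^2 + z)·(z^4 + z^3 + z^2) = z^8 + z^7 + z^3.
Reduce using z^5 ≡ z^3 + z^2 + z + 1 (mod z^5 + z^3 + z^2 + z + 1).
Reduced: z^4 + z.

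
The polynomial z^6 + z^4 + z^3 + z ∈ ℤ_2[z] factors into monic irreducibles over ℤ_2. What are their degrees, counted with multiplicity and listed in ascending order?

Write f(z) = z^6 + z^4 + z^3 + z.
Roots in ℤ_2: f(0) = 0 → root; f(1) = 0 → root.
Linear factors from roots: (z), (z + 1).
Complete factorization: f(z) = (z)·(z + 1)^3·(z^2 + z + 1).
Factor degrees with multiplicity: 1 + 1 + 1 + 1 + 2 = 6.

1, 1, 1, 1, 2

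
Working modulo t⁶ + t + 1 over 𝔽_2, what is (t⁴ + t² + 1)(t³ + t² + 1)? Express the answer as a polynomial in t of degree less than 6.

t^5 + t^3 + t^2

Multiply in 𝔽_2[t]: (t⁴ + t² + 1)·(t³ + t² + 1) = t⁷ + t⁶ + t⁵ + t³ + 1.
Reduce using t⁶ ≡ t + 1 (mod t⁶ + t + 1).
Reduced: t⁵ + t³ + t².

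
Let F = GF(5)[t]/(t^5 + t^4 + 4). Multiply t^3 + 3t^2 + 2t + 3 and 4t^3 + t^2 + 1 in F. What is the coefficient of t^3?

0

Multiply in GF(5)[t]: (t^3 + 3t^2 + 2t + 3)·(4t^3 + t^2 + 1) = 4t^6 + 3t^5 + t^4 + t^2 + 2t + 3.
Reduce using t^5 ≡ 4t^4 + 1 (mod t^5 + t^4 + 4).
Reduced: 2t^4 + t^2 + t + 2.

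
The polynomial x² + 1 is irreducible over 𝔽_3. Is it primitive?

No

Write f(x) = x² + 1.
|GF(3^2)^×| = 3^2 − 1 = 8. Prime factorization: 8 = 2^3.
f is primitive ⇔ x has order 8 in GF(3)[x]/(f), i.e. x^(8/q) ≠ 1 for each prime q | 8.
x^(4) mod f = 1
Since x^(4) = 1, the order of x divides 4 < 8; not primitive.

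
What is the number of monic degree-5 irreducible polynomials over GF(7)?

3360

Gauss's count: N_{7}(5) = (1/5) Σ_{d|5} μ(5/d)·7^d.
Divisors of 5: 1, 5; μ(5/d) for each: -1, 1.
Σ = − 7^1 + 7^5 = 16800.
N = 16800/5 = 3360.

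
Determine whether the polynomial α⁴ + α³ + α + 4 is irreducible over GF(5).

No

Write g(α) = α⁴ + α³ + α + 4.
Check for roots in GF(5): g(0) = 4; g(1) = 2; g(2) = 0 → root; g(3) = 0 → root; g(4) = 3.
g(2) = 0, so (α − 2) divides g(α); g is reducible.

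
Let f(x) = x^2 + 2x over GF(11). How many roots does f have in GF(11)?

Evaluate at each of the 11 elements of GF(11):
f(0) = 0 → root; f(1) = 3; f(2) = 8; f(3) = 4; f(4) = 2; f(5) = 2; f(6) = 4; f(7) = 8; f(8) = 3; f(9) = 0 → root; f(10) = 10.
Roots: {0, 9}.

2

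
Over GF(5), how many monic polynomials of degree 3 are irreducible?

40

The number of monic irreducibles of degree 3 over GF(5) is (1/3)·Σ_{d∣3} μ(3/d) 5^d.
Divisors of 3: 1, 3; μ(3/d) for each: -1, 1.
Σ = − 5^1 + 5^3 = 120.
N = 120/3 = 40.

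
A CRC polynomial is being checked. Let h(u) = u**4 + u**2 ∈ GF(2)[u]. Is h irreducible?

Check for roots in GF(2): h(0) = 0 → root; h(1) = 0 → root.
h(0) = 0, so (u) divides h(u); h is reducible.

No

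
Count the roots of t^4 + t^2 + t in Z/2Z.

Write g(t) = t^4 + t^2 + t.
Evaluate at each of the 2 elements of Z/2Z:
g(0) = 0 → root; g(1) = 1.
Roots: {0}.

1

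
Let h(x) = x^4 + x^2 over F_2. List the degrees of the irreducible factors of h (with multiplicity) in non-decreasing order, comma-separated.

1, 1, 1, 1

Roots in F_2: h(0) = 0 → root; h(1) = 0 → root.
Linear factors from roots: (x), (x + 1).
Complete factorization: h(x) = (x)^2·(x + 1)^2.
Factor degrees with multiplicity: 1 + 1 + 1 + 1 = 4.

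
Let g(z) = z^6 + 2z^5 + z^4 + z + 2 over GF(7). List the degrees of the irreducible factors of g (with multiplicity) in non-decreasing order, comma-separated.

1, 1, 2, 2

Linear factors from roots: (z + 6).
Complete factorization: g(z) = (z + 6)^2·(z^2 + 5z + 3)·(z^2 + 6z + 3).
Factor degrees with multiplicity: 1 + 1 + 2 + 2 = 6.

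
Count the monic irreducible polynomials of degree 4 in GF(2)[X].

3

The number of monic irreducibles of degree 4 over GF(2) is (1/4)·Σ_{d∣4} μ(4/d) 2^d.
Divisors of 4: 1, 2, 4; μ(4/d) for each: 0, -1, 1.
Σ = − 2^2 + 2^4 = 12.
N = 12/4 = 3.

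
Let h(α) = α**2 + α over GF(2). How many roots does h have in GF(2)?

2

Evaluate at each of the 2 elements of GF(2):
h(0) = 0 → root; h(1) = 0 → root.
Roots: {0, 1}.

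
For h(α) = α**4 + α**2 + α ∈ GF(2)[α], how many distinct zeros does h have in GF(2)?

Evaluate at each of the 2 elements of GF(2):
h(0) = 0 → root; h(1) = 1.
Roots: {0}.

1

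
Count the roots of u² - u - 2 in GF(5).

2

Write g(u) = u² - u - 2.
Evaluate at each of the 5 elements of GF(5):
g(0) = 3; g(1) = 3; g(2) = 0 → root; g(3) = 4; g(4) = 0 → root.
Roots: {2, 4}.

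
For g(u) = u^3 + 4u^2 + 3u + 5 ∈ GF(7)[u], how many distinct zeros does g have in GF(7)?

Evaluate at each of the 7 elements of GF(7):
g(0) = 5; g(1) = 6; g(2) = 0 → root; g(3) = 0 → root; g(4) = 5; g(5) = 0 → root; g(6) = 5.
Roots: {2, 3, 5}.

3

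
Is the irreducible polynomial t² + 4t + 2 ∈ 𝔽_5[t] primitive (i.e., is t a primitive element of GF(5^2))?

Write f(t) = t² + 4t + 2.
|GF(5^2)^×| = 5^2 − 1 = 24. Prime factorization: 24 = 2^3·3.
f is primitive ⇔ t has order 24 in GF(5)[t]/(f), i.e. t^(24/q) ≠ 1 for each prime q | 24.
t^(12) mod f = 4.
t^(8) mod f = 2t + 1.
None equal 1, so t has full order 24; f is primitive.

Yes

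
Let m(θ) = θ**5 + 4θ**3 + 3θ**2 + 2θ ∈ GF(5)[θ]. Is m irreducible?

No

Check for roots in GF(5): m(0) = 0 → root; m(1) = 0 → root; m(2) = 0 → root; m(3) = 4; m(4) = 1.
m(0) = 0, so (θ) divides m(θ); m is reducible.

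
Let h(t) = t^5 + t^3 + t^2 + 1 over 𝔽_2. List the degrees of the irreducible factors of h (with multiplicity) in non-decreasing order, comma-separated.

Roots in 𝔽_2: h(0) = 1; h(1) = 0 → root.
Linear factors from roots: (t + 1).
Complete factorization: h(t) = (t + 1)^3·(t^2 + t + 1).
Factor degrees with multiplicity: 1 + 1 + 1 + 2 = 5.

1, 1, 1, 2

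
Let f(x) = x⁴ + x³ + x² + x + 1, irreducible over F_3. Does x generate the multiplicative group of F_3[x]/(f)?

|GF(3^4)^×| = 3^4 − 1 = 80. Prime factorization: 80 = 2^4·5.
f is primitive ⇔ x has order 80 in GF(3)[x]/(f), i.e. x^(80/q) ≠ 1 for each prime q | 80.
x^(40) mod f = 1
x^(16) mod f = x.
Since x^(40) = 1, the order of x divides 40 < 80; not primitive.

No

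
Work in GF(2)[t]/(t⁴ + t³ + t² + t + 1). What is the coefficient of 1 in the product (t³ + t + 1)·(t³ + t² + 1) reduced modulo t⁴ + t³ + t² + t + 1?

Multiply in GF(2)[t]: (t³ + t + 1)·(t³ + t² + 1) = t⁶ + t⁵ + t⁴ + t³ + t² + t + 1.
Reduce using t⁴ ≡ t³ + t² + t + 1 (mod t⁴ + t³ + t² + t + 1).
Reduced: t + 1.

1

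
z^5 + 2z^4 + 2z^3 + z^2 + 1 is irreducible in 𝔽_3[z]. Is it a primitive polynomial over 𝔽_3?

Write f(z) = z^5 + 2z^4 + 2z^3 + z^2 + 1.
|GF(3^5)^×| = 3^5 − 1 = 242. Prime factorization: 242 = 2·11^2.
f is primitive ⇔ z has order 242 in GF(3)[z]/(f), i.e. z^(242/q) ≠ 1 for each prime q | 242.
z^(121) mod f = 2.
z^(22) mod f = z^4 + z^3 + z^2 + 1.
None equal 1, so z has full order 242; f is primitive.

Yes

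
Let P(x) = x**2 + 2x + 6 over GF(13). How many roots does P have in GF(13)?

Evaluate at each of the 13 elements of GF(13):
P(0) = 6; P(1) = 9; P(2) = 1; P(3) = 8; P(4) = 4; P(5) = 2; P(6) = 2; P(7) = 4; P(8) = 8; P(9) = 1; P(10) = 9; P(11) = 6; P(12) = 5.
No element is a root.

0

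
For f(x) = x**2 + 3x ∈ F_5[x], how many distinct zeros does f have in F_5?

2

Evaluate at each of the 5 elements of F_5:
f(0) = 0 → root; f(1) = 4; f(2) = 0 → root; f(3) = 3; f(4) = 3.
Roots: {0, 2}.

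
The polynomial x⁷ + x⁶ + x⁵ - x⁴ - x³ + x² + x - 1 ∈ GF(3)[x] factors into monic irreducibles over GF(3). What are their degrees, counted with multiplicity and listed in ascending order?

7

Write f(x) = x⁷ + x⁶ + x⁵ - x⁴ - x³ + x² + x - 1.
Roots in GF(3): f(0) = 2; f(1) = 2; f(2) = 1.
Complete factorization: f(x) = (x⁷ + x⁶ + x⁵ - x⁴ - x³ + x² + x - 1).
Factor degrees with multiplicity: 7 = 7.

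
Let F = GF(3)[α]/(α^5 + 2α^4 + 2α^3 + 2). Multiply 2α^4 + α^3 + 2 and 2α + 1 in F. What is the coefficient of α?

Multiply in GF(3)[α]: (2α^4 + α^3 + 2)·(2α + 1) = α^5 + α^4 + α^3 + α + 2.
Reduce using α^5 ≡ α^4 + α^3 + 1 (mod α^5 + 2α^4 + 2α^3 + 2).
Reduced: 2α^4 + 2α^3 + α.

1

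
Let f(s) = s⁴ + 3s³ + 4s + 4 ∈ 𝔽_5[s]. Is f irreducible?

Yes

Check for roots in 𝔽_5: f(0) = 4; f(1) = 2; f(2) = 2; f(3) = 3; f(4) = 3.
No roots, so no linear factors.
Degree-2 irreducible divisors: test the 10 monic irreducibles of degree 2 over GF(5).
None of them divide f (all give nonzero remainder).
No irreducible factor of degree ≤ 2 exists, so f is irreducible over GF(5).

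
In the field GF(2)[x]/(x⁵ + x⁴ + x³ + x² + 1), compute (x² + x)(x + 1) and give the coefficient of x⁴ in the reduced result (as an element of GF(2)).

0

Multiply in GF(2)[x]: (x² + x)·(x + 1) = x³ + x.
Reduced: x³ + x.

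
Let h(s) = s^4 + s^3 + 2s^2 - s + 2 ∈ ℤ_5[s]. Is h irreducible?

Check for roots in ℤ_5: h(0) = 2; h(1) = 0 → root; h(2) = 2; h(3) = 0 → root; h(4) = 0 → root.
h(1) = 0, so (s − 1) divides h(s); h is reducible.

No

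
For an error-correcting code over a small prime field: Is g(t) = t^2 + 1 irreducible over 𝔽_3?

Check for roots in 𝔽_3: g(0) = 1; g(1) = 2; g(2) = 2.
No roots. A degree-2 polynomial over a field with no linear factor is irreducible.

Yes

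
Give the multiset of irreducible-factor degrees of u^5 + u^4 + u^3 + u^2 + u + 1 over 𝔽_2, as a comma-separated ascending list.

1, 2, 2

Write h(u) = u^5 + u^4 + u^3 + u^2 + u + 1.
Roots in 𝔽_2: h(0) = 1; h(1) = 0 → root.
Linear factors from roots: (u + 1).
Complete factorization: h(u) = (u + 1)·(u^2 + u + 1)^2.
Factor degrees with multiplicity: 1 + 2 + 2 = 5.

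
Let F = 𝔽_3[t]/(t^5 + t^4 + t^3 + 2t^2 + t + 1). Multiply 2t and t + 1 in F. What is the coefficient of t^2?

2

Multiply in 𝔽_3[t]: (2t)·(t + 1) = 2t^2 + 2t.
Reduced: 2t^2 + 2t.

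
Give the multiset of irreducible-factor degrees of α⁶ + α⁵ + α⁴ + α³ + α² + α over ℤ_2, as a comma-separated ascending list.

1, 1, 2, 2

Write f(α) = α⁶ + α⁵ + α⁴ + α³ + α² + α.
Roots in ℤ_2: f(0) = 0 → root; f(1) = 0 → root.
Linear factors from roots: (α), (α + 1).
Complete factorization: f(α) = (α)·(α + 1)·(α² + α + 1)^2.
Factor degrees with multiplicity: 1 + 1 + 2 + 2 = 6.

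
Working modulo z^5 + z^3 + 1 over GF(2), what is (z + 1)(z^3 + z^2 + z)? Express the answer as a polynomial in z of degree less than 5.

z^4 + z

Multiply in GF(2)[z]: (z + 1)·(z^3 + z^2 + z) = z^4 + z.
Reduced: z^4 + z.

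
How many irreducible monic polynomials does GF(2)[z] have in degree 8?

30

Gauss's count: N_{2}(8) = (1/8) Σ_{d|8} μ(8/d)·2^d.
Divisors of 8: 1, 2, 4, 8; μ(8/d) for each: 0, 0, -1, 1.
Σ = − 2^4 + 2^8 = 240.
N = 240/8 = 30.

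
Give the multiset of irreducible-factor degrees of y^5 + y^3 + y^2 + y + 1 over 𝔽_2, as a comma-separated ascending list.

Write f(y) = y^5 + y^3 + y^2 + y + 1.
Roots in 𝔽_2: f(0) = 1; f(1) = 1.
Complete factorization: f(y) = (y^5 + y^3 + y^2 + y + 1).
Factor degrees with multiplicity: 5 = 5.

5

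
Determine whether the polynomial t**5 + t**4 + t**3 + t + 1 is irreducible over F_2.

Write f(t) = t**5 + t**4 + t**3 + t + 1.
Check for roots in F_2: f(0) = 1; f(1) = 1.
No roots, so no linear factors.
Monic irreducibles of degree 2 over GF(2): t**2 + t + 1.
None of them divide f (all give nonzero remainder).
No irreducible factor of degree ≤ 2 exists, so f is irreducible over GF(2).

Yes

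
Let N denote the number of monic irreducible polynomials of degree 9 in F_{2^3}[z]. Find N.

By the necklace-counting formula, N_8(9) = (1/9) Σ_{d|9} μ(9/d)·8^d.
Divisors of 9: 1, 3, 9; μ(9/d) for each: 0, -1, 1.
Σ = − 8^3 + 8^9 = 134217216.
N = 134217216/9 = 14913024.

14913024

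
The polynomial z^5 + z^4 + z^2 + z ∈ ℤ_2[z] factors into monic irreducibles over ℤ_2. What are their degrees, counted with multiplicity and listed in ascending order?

1, 1, 1, 2

Write f(z) = z^5 + z^4 + z^2 + z.
Roots in ℤ_2: f(0) = 0 → root; f(1) = 0 → root.
Linear factors from roots: (z), (z + 1).
Complete factorization: f(z) = (z)·(z + 1)^2·(z^2 + z + 1).
Factor degrees with multiplicity: 1 + 1 + 1 + 2 = 5.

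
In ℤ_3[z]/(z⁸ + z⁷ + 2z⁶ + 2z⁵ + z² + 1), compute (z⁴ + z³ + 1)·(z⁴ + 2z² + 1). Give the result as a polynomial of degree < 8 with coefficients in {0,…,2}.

2z^4 + z^3 + z^2

Multiply in ℤ_3[z]: (z⁴ + z³ + 1)·(z⁴ + 2z² + 1) = z⁸ + z⁷ + 2z⁶ + 2z⁵ + 2z⁴ + z³ + 2z² + 1.
Reduce using z⁸ ≡ 2z⁷ + z⁶ + z⁵ + 2z² + 2 (mod z⁸ + z⁷ + 2z⁶ + 2z⁵ + z² + 1).
Reduced: 2z⁴ + z³ + z².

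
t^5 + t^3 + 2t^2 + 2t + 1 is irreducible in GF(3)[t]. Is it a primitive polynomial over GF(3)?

Write f(t) = t^5 + t^3 + 2t^2 + 2t + 1.
|GF(3^5)^×| = 3^5 − 1 = 242. Prime factorization: 242 = 2·11^2.
f is primitive ⇔ t has order 242 in GF(3)[t]/(f), i.e. t^(242/q) ≠ 1 for each prime q | 242.
t^(121) mod f = 2.
t^(22) mod f = t + 1.
None equal 1, so t has full order 242; f is primitive.

Yes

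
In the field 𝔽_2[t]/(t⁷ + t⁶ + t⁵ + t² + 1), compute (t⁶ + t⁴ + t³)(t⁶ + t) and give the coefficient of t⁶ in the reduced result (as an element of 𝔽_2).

0

Multiply in 𝔽_2[t]: (t⁶ + t⁴ + t³)·(t⁶ + t) = t¹² + t¹⁰ + t⁹ + t⁷ + t⁵ + t⁴.
Reduce using t⁷ ≡ t⁶ + t⁵ + t² + 1 (mod t⁷ + t⁶ + t⁵ + t² + 1).
Reduced: t⁴ + t³ + 1.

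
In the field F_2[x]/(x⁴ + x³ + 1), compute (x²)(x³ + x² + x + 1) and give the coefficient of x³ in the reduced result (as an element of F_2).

Multiply in F_2[x]: (x²)·(x³ + x² + x + 1) = x⁵ + x⁴ + x³ + x².
Reduce using x⁴ ≡ x³ + 1 (mod x⁴ + x³ + 1).
Reduced: x³ + x² + x.

1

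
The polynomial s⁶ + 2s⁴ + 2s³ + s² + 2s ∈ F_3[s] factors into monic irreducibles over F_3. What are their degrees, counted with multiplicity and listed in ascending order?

Write f(s) = s⁶ + 2s⁴ + 2s³ + s² + 2s.
Roots in F_3: f(0) = 0 → root; f(1) = 2; f(2) = 0 → root.
Linear factors from roots: (s), (s + 1).
Complete factorization: f(s) = (s)·(s + 1)·(s² + 1)·(s² + 2s + 2).
Factor degrees with multiplicity: 1 + 1 + 2 + 2 = 6.

1, 1, 2, 2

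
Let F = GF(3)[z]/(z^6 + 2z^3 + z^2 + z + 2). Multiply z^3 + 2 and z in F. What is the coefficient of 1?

0

Multiply in GF(3)[z]: (z^3 + 2)·(z) = z^4 + 2z.
Reduced: z^4 + 2z.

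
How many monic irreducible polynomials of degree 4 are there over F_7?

Gauss's count: N_{7}(4) = (1/4) Σ_{d|4} μ(4/d)·7^d.
Divisors of 4: 1, 2, 4; μ(4/d) for each: 0, -1, 1.
Σ = − 7^2 + 7^4 = 2352.
N = 2352/4 = 588.

588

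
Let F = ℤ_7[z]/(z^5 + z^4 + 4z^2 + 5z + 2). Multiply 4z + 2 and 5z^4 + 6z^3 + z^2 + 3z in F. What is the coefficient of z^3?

2

Multiply in ℤ_7[z]: (4z + 2)·(5z^4 + 6z^3 + z^2 + 3z) = 6z^5 + 6z^4 + 2z^3 + 6z.
Reduce using z^5 ≡ 6z^4 + 3z^2 + 2z + 5 (mod z^5 + z^4 + 4z^2 + 5z + 2).
Reduced: 2z^3 + 4z^2 + 4z + 2.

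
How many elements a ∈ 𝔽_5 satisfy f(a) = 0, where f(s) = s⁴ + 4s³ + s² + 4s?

4

Evaluate at each of the 5 elements of 𝔽_5:
f(0) = 0 → root; f(1) = 0 → root; f(2) = 0 → root; f(3) = 0 → root; f(4) = 4.
Roots: {0, 1, 2, 3}.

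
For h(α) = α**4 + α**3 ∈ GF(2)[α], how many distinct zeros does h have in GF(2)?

Evaluate at each of the 2 elements of GF(2):
h(0) = 0 → root; h(1) = 0 → root.
Roots: {0, 1}.

2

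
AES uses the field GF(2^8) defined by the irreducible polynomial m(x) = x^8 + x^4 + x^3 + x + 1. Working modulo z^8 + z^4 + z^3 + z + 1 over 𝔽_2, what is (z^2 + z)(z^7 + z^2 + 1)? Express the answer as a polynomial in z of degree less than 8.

z^5 + z^4 + z + 1

Multiply in 𝔽_2[z]: (z^2 + z)·(z^7 + z^2 + 1) = z^9 + z^8 + z^4 + z^3 + z^2 + z.
Reduce using z^8 ≡ z^4 + z^3 + z + 1 (mod z^8 + z^4 + z^3 + z + 1).
Reduced: z^5 + z^4 + z + 1.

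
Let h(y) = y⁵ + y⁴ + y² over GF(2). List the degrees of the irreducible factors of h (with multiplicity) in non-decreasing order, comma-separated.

1, 1, 3

Roots in GF(2): h(0) = 0 → root; h(1) = 1.
Linear factors from roots: (y).
Complete factorization: h(y) = (y)^2·(y³ + y² + 1).
Factor degrees with multiplicity: 1 + 1 + 3 = 5.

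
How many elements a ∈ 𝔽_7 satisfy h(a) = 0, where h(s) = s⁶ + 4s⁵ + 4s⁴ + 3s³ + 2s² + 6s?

4

Evaluate at each of the 7 elements of 𝔽_7:
h(0) = 0 → root; h(1) = 6; h(2) = 6; h(3) = 0 → root; h(4) = 0 → root; h(5) = 0 → root; h(6) = 1.
Roots: {0, 3, 4, 5}.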